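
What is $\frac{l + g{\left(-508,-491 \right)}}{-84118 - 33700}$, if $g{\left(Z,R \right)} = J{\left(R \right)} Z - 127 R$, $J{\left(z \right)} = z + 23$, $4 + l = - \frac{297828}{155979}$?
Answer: $- \frac{5200948015}{2041903758} \approx -2.5471$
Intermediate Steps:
$l = - \frac{102416}{17331}$ ($l = -4 - \frac{297828}{155979} = -4 - \frac{33092}{17331} = - \frac{102416}{17331} \approx -5.9094$)
$J{\left(z \right)} = 23 + z$
$g{\left(Z,R \right)} = - 127 R + Z \left(23 + R\right)$ ($g{\left(Z,R \right)} = \left(23 + R\right) Z - 127 R = Z \left(23 + R\right) - 127 R = - 127 R + Z \left(23 + R\right)$)
$\frac{l + g{\left(-508,-491 \right)}}{-84118 - 33700} = \frac{- \frac{102416}{17331} - \left(-62357 + 508 \left(23 - 491\right)\right)}{-84118 - 33700} = \frac{- \frac{102416}{17331} + \left(62357 - -237744\right)}{-117818} = \left(- \frac{102416}{17331} + \left(62357 + 237744\right)\right) \left(- \frac{1}{117818}\right) = \left(- \frac{102416}{17331} + 300101\right) \left(- \frac{1}{117818}\right) = \frac{5200948015}{17331} \left(- \frac{1}{117818}\right) = - \frac{5200948015}{2041903758}$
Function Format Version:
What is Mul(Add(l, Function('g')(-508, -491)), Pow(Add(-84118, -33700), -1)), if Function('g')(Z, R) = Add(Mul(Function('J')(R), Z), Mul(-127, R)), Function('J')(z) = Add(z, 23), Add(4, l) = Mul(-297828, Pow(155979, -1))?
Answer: Rational(-5200948015, 2041903758) ≈ -2.5471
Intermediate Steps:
l = Rational(-102416, 17331) (l = Add(-4, Mul(-297828, Pow(155979, -1))) = Add(-4, Mul(-297828, Rational(1, 155979))) = Add(-4, Rational(-33092, 17331)) = Rational(-102416, 17331) ≈ -5.9094)
Function('J')(z) = Add(23, z)
Function('g')(Z, R) = Add(Mul(-127, R), Mul(Z, Add(23, R))) (Function('g')(Z, R) = Add(Mul(Add(23, R), Z), Mul(-127, R)) = Add(Mul(Z, Add(23, R)), Mul(-127, R)) = Add(Mul(-127, R), Mul(Z, Add(23, R))))
Mul(Add(l, Function('g')(-508, -491)), Pow(Add(-84118, -33700), -1)) = Mul(Add(Rational(-102416, 17331), Add(Mul(-127, -491), Mul(-508, Add(23, -491)))), Pow(Add(-84118, -33700), -1)) = Mul(Add(Rational(-102416, 17331), Add(62357, Mul(-508, -468))), Pow(-117818, -1)) = Mul(Add(Rational(-102416, 17331), Add(62357, 237744)), Rational(-1, 117818)) = Mul(Add(Rational(-102416, 17331), 300101), Rational(-1, 117818)) = Mul(Rational(5200948015, 17331), Rational(-1, 117818)) = Rational(-5200948015, 2041903758)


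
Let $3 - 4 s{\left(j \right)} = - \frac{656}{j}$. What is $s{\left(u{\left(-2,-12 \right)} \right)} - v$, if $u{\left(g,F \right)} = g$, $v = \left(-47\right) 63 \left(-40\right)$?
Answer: $- \frac{474085}{4} \approx -1.1852 \cdot 10^{5}$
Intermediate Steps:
$v = 118440$ ($v = \left(-2961\right) \left(-40\right) = 118440$)
$s{\left(j \right)} = \frac{3}{4} + \frac{164}{j}$ ($s{\left(j \right)} = \frac{3}{4} - \frac{\left(-656\right) \frac{1}{j}}{4} = \frac{3}{4} + \frac{164}{j}$)
$s{\left(u{\left(-2,-12 \right)} \right)} - v = \left(\frac{3}{4} + \frac{164}{-2}\right) - 118440 = \left(\frac{3}{4} + 164 \left(- \frac{1}{2}\right)\right) - 118440 = \left(\frac{3}{4} - 82\right) - 118440 = - \frac{325}{4} - 118440 = - \frac{474085}{4}$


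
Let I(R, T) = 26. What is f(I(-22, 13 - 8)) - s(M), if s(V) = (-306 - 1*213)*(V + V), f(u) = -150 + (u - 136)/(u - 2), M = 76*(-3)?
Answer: -2841823/12 ≈ -2.3682e+5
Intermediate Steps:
M = -228
f(u) = -150 + (-136 + u)/(-2 + u)
s(V) = -1038*V (s(V) = (-306 - 213)*(2*V) = -1038*V)
f(I(-22, 13 - 8)) - s(M) = (164 - 149*26)/(-2 + 26) - (-1038)*(-228) = (164 - 3874)/24 - 1*236664 = (1/24)*(-3710) - 236664 = -1855/12 - 236664 = -2841823/12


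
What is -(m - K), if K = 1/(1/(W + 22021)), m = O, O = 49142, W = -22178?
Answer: -49299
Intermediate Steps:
m = 49142
K = -157 (K = 1/(1/(-22178 + 22021)) = 1/(1/(-157)) = 1/(-1/157) = -157)
-(m - K) = -(49142 - 1*(-157)) = -(49142 + 157) = -1*49299 = -49299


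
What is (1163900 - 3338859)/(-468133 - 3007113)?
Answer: 2174959/3475246 ≈ 0.62584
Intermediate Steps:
(1163900 - 3338859)/(-468133 - 3007113) = -2174959/(-3475246) = -2174959*(-1/3475246) = 2174959/3475246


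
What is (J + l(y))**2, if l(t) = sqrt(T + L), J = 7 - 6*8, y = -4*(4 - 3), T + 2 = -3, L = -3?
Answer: 1673 - 164*I*sqrt(2) ≈ 1673.0 - 231.93*I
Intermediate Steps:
T = -5 (T = -2 - 3 = -5)
y = -4 (y = -4*1 = -4)
J = -41 (J = 7 - 48 = -41)
l(t) = 2*I*sqrt(2) (l(t) = sqrt(-5 - 3) = sqrt(-8) = 2*I*sqrt(2))
(J + l(y))**2 = (-41 + 2*I*sqrt(2))**2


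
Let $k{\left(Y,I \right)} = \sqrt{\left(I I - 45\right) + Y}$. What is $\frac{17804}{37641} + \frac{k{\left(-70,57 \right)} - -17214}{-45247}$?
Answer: $\frac{157625414}{1703142327} - \frac{\sqrt{3134}}{45247} \approx 0.091313$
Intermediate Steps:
$k{\left(Y,I \right)} = \sqrt{-45 + Y + I^{2}}$ ($k{\left(Y,I \right)} = \sqrt{\left(I^{2} - 45\right) + Y} = \sqrt{\left(-45 + I^{2}\right) + Y} = \sqrt{-45 + Y + I^{2}}$)
$\frac{17804}{37641} + \frac{k{\left(-70,57 \right)} - -17214}{-45247} = \frac{17804}{37641} + \frac{\sqrt{-45 - 70 + 57^{2}} - -17214}{-45247} = 17804 \cdot \frac{1}{37641} + \left(\sqrt{-45 - 70 + 3249} + 17214\right) \left(- \frac{1}{45247}\right) = \frac{17804}{37641} + \left(\sqrt{3134} + 17214\right) \left(- \frac{1}{45247}\right) = \frac{17804}{37641} + \left(17214 + \sqrt{3134}\right) \left(- \frac{1}{45247}\right) = \frac{17804}{37641} - \left(\frac{17214}{45247} + \frac{\sqrt{3134}}{45247}\right) = \frac{157625414}{1703142327} - \frac{\sqrt{3134}}{45247}$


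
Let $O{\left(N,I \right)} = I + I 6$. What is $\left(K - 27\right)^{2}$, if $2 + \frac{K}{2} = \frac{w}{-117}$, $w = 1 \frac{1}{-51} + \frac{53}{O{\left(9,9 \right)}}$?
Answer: $\frac{15103148920729}{15701844249} \approx 961.87$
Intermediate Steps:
$O{\left(N,I \right)} = 7 I$ ($O{\left(N,I \right)} = I + 6 I = 7 I$)
$w = \frac{880}{1071}$ ($w = 1 \frac{1}{-51} + \frac{53}{7 \cdot 9} = 1 \left(- \frac{1}{51}\right) + \frac{53}{63} = - \frac{1}{51} + 53 \cdot \frac{1}{63} = - \frac{1}{51} + \frac{53}{63} = \frac{880}{1071} \approx 0.82166$)
$K = - \frac{502988}{125307}$ ($K = -4 + 2 \frac{880}{1071 \left(-117\right)} = -4 + 2 \cdot \frac{880}{1071} \left(- \frac{1}{117}\right) = -4 + 2 \left(- \frac{880}{125307}\right) = -4 - \frac{1760}{125307} = - \frac{502988}{125307} \approx -4.014$)
$\left(K - 27\right)^{2} = \left(- \frac{502988}{125307} - 27\right)^{2} = \left(- \frac{3886277}{125307}\right)^{2} = \frac{15103148920729}{15701844249}$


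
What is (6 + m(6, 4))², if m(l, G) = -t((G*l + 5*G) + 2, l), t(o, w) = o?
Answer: 1600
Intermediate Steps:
m(l, G) = -2 - 5*G - G*l (m(l, G) = -((G*l + 5*G) + 2) = -((5*G + G*l) + 2) = -(2 + 5*G + G*l) = -2 - 5*G - G*l)
(6 + m(6, 4))² = (6 + (-2 - 5*4 - 1*4*6))² = (6 + (-2 - 20 - 24))² = (6 - 46)² = (-40)² = 1600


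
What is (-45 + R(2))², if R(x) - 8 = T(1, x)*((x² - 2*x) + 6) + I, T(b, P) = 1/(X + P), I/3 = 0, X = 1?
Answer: 1225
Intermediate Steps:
I = 0 (I = 3*0 = 0)
T(b, P) = 1/(1 + P)
R(x) = 8 + (6 + x² - 2*x)/(1 + x) (R(x) = 8 + (((x² - 2*x) + 6)/(1 + x) + 0) = 8 + ((6 + x² - 2*x)/(1 + x) + 0) = 8 + (6 + x² - 2*x)/(1 + x))
(-45 + R(2))² = (-45 + (14 + 2² + 6*2)/(1 + 2))² = (-45 + (14 + 4 + 12)/3)² = (-45 + (⅓)*30)² = (-45 + 10)² = (-35)² = 1225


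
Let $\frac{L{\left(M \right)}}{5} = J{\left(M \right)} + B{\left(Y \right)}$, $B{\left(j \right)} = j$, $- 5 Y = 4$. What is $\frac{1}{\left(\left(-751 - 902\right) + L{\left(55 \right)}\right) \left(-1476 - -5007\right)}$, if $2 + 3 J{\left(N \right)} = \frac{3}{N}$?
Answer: $- \frac{1}{5862316} \approx -1.7058 \cdot 10^{-7}$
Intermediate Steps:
$Y = - \frac{4}{5}$ ($Y = \left(- \frac{1}{5}\right) 4 = - \frac{4}{5} \approx -0.8$)
$J{\left(N \right)} = - \frac{2}{3} + \frac{1}{N}$ ($J{\left(N \right)} = - \frac{2}{3} + \frac{3 \frac{1}{N}}{3} = - \frac{2}{3} + \frac{1}{N}$)
$L{\left(M \right)} = - \frac{22}{3} + \frac{5}{M}$ ($L{\left(M \right)} = 5 \left(\left(- \frac{2}{3} + \frac{1}{M}\right) - \frac{4}{5}\right) = 5 \left(- \frac{22}{15} + \frac{1}{M}\right) = - \frac{22}{3} + \frac{5}{M}$)
$\frac{1}{\left(\left(-751 - 902\right) + L{\left(55 \right)}\right) \left(-1476 - -5007\right)} = \frac{1}{\left(\left(-751 - 902\right) - \left(\frac{22}{3} - \frac{5}{55}\right)\right) \left(-1476 - -5007\right)} = \frac{1}{\left(-1653 + \left(- \frac{22}{3} + 5 \cdot \frac{1}{55}\right)\right) \left(-1476 + 5007\right)} = \frac{1}{\left(-1653 + \left(- \frac{22}{3} + \frac{1}{11}\right)\right) 3531} = \frac{1}{\left(-1653 - \frac{239}{33}\right) 3531} = \frac{1}{\left(- \frac{54788}{33}\right) 3531} = \frac{1}{-5862316} = - \frac{1}{5862316}$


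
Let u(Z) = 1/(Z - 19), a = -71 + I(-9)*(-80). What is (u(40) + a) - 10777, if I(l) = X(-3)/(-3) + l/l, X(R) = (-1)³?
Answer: -230047/21 ≈ -10955.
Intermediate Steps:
X(R) = -1
I(l) = 4/3 (I(l) = -1/(-3) + l/l = -1*(-⅓) + 1 = ⅓ + 1 = 4/3)
a = -533/3 (a = -71 + (4/3)*(-80) = -71 - 320/3 = -533/3 ≈ -177.67)
u(Z) = 1/(-19 + Z)
(u(40) + a) - 10777 = (1/(-19 + 40) - 533/3) - 10777 = (1/21 - 533/3) - 10777 = -3730/21 - 10777 = -230047/21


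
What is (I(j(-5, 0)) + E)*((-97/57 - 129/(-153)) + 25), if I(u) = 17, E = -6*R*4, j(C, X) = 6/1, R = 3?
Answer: -1286615/969 ≈ -1327.8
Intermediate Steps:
j(C, X) = 6 (j(C, X) = 6*1 = 6)
E = -72 (E = -6*3*4 = -18*4 = -72)
(I(j(-5, 0)) + E)*((-97/57 - 129/(-153)) + 25) = (17 - 72)*((-97/57 - 129/(-153)) + 25) = -55*((-97*1/57 - 129*(-1/153)) + 25) = -55*((-97/57 + 43/51) + 25) = -55*(-832/969 + 25) = -55*23393/969 = -1286615/969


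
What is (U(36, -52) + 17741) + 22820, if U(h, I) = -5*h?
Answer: 40381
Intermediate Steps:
(U(36, -52) + 17741) + 22820 = (-5*36 + 17741) + 22820 = (-180 + 17741) + 22820 = 17561 + 22820 = 40381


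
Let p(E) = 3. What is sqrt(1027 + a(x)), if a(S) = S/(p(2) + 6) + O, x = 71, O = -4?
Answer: sqrt(9278)/3 ≈ 32.107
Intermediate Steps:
a(S) = -4 + S/9 (a(S) = S/(3 + 6) - 4 = S/9 - 4 = -4 + S/9)
sqrt(1027 + a(x)) = sqrt(1027 + (-4 + (1/9)*71)) = sqrt(1027 + (-4 + 71/9)) = sqrt(1027 + 35/9) = sqrt(9278/9) = sqrt(9278)/3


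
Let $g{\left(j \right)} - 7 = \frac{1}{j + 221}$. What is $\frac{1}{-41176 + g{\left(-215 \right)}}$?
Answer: $- \frac{6}{247013} \approx -2.429 \cdot 10^{-5}$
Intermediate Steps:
$g{\left(j \right)} = 7 + \frac{1}{221 + j}$ ($g{\left(j \right)} = 7 + \frac{1}{j + 221} = 7 + \frac{1}{221 + j}$)
$\frac{1}{-41176 + g{\left(-215 \right)}} = \frac{1}{-41176 + \frac{1548 + 7 \left(-215\right)}{221 - 215}} = \frac{1}{-41176 + \frac{1548 - 1505}{6}} = \frac{1}{-41176 + \frac{1}{6} \cdot 43} = \frac{1}{-41176 + \frac{43}{6}} = \frac{1}{- \frac{247013}{6}} = - \frac{6}{247013}$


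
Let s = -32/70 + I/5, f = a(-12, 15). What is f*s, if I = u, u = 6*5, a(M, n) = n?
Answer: 582/7 ≈ 83.143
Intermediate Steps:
f = 15
u = 30
I = 30
s = 194/35 (s = -32/70 + 30/5 = -32*1/70 + 30*(⅕) = -16/35 + 6 = 194/35 ≈ 5.5429)
f*s = 15*(194/35) = 582/7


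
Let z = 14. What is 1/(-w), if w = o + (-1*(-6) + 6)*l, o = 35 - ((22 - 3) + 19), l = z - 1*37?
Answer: 1/279 ≈ 0.0035842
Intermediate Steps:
l = -23 (l = 14 - 1*37 = 14 - 37 = -23)
o = -3 (o = 35 - (19 + 19) = 35 - 1*38 = 35 - 38 = -3)
w = -279 (w = -3 + (-1*(-6) + 6)*(-23) = -3 + (6 + 6)*(-23) = -3 + 12*(-23) = -3 - 276 = -279)
1/(-w) = 1/(-1*(-279)) = 1/279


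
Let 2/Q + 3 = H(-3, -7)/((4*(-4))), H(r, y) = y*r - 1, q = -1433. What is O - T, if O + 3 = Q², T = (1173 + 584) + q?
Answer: -94439/289 ≈ -326.78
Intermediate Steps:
T = 324 (T = (1173 + 584) - 1433 = 1757 - 1433 = 324)
H(r, y) = -1 + r*y (H(r, y) = r*y - 1 = -1 + r*y)
Q = -8/17 (Q = 2/(-3 + (-1 - 3*(-7))/((4*(-4)))) = 2/(-3 + (-1 + 21)/(-16)) = 2/(-3 + 20*(-1/16)) = 2/(-3 - 5/4) = 2/(-17/4) = 2*(-4/17) = -8/17 ≈ -0.47059)
O = -803/289 (O = -3 + (-8/17)² = -3 + 64/289 = -803/289 ≈ -2.7785)
O - T = -803/289 - 1*324 = -803/289 - 324 = -94439/289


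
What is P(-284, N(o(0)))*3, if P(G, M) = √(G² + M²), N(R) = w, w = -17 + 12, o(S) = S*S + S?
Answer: 3*√80681 ≈ 852.13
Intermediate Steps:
o(S) = S + S² (o(S) = S² + S = S + S²)
w = -5
N(R) = -5
P(-284, N(o(0)))*3 = √((-284)² + (-5)²)*3 = √(80656 + 25)*3 = √80681*3 = 3*√80681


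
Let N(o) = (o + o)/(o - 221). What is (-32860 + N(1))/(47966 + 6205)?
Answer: -1204867/1986270 ≈ -0.60660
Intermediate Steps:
N(o) = 2*o/(-221 + o) (N(o) = (2*o)/(-221 + o) = 2*o/(-221 + o))
(-32860 + N(1))/(47966 + 6205) = (-32860 + 2*1/(-221 + 1))/(47966 + 6205) = (-32860 + 2*1/(-220))/54171 = (-32860 + 2*1*(-1/220))*(1/54171) = (-32860 - 1/110)*(1/54171) = -3614601/110*1/54171 = -1204867/1986270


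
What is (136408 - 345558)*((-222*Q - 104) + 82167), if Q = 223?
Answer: -6809296550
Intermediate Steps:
(136408 - 345558)*((-222*Q - 104) + 82167) = (136408 - 345558)*((-222*223 - 104) + 82167) = -209150*((-49506 - 104) + 82167) = -209150*(-49610 + 82167) = -209150*32557 = -6809296550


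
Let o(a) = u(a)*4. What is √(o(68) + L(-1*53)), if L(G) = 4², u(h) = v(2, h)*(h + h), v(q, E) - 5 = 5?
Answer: 4*√341 ≈ 73.865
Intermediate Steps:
v(q, E) = 10 (v(q, E) = 5 + 5 = 10)
u(h) = 20*h (u(h) = 10*(h + h) = 10*(2*h) = 20*h)
L(G) = 16
o(a) = 80*a (o(a) = (20*a)*4 = 80*a)
√(o(68) + L(-1*53)) = √(80*68 + 16) = √(5440 + 16) = √5456 = 4*√341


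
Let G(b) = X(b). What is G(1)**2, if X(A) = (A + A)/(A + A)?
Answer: 1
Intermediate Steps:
X(A) = 1 (X(A) = (2*A)/((2*A)) = (2*A)*(1/(2*A)) = 1)
G(b) = 1
G(1)**2 = 1**2 = 1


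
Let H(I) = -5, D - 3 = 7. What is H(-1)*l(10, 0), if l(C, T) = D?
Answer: -50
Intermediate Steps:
D = 10 (D = 3 + 7 = 10)
l(C, T) = 10
H(-1)*l(10, 0) = -5*10 = -50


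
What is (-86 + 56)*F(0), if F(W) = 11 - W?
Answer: -330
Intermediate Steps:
(-86 + 56)*F(0) = (-86 + 56)*(11 - 1*0) = -30*(11 + 0) = -30*11 = -330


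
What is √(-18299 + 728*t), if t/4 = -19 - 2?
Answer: I*√79451 ≈ 281.87*I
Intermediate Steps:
t = -84 (t = 4*(-19 - 2) = 4*(-21) = -84)
√(-18299 + 728*t) = √(-18299 + 728*(-84)) = √(-18299 - 61152) = √(-79451) = I*√79451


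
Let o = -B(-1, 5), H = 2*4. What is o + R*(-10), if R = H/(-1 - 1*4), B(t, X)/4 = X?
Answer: -4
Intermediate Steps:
H = 8
B(t, X) = 4*X
R = -8/5 (R = 8/(-1 - 1*4) = 8/(-1 - 4) = 8/(-5) = 8*(-⅕) = -8/5 ≈ -1.6000)
o = -20 (o = -4*5 = -1*20 = -20)
o + R*(-10) = -20 - 8/5*(-10) = -20 + 16 = -4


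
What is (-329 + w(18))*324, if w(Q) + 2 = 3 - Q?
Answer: -112104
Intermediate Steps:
w(Q) = 1 - Q (w(Q) = -2 + (3 - Q) = 1 - Q)
(-329 + w(18))*324 = (-329 + (1 - 1*18))*324 = (-329 + (1 - 18))*324 = (-329 - 17)*324 = -346*324 = -112104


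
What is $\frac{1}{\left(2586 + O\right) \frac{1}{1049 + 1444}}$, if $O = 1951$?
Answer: $\frac{2493}{4537} \approx 0.54948$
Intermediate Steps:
$\frac{1}{\left(2586 + O\right) \frac{1}{1049 + 1444}} = \frac{1}{\left(2586 + 1951\right) \frac{1}{1049 + 1444}} = \frac{1}{4537 \cdot \frac{1}{2493}} = \frac{1}{\frac{4537}{2493}} = \frac{2493}{4537}$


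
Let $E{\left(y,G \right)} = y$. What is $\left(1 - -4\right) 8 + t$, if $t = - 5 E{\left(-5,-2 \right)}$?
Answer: $65$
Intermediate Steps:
$t = 25$ ($t = \left(-5\right) \left(-5\right) = 25$)
$\left(1 - -4\right) 8 + t = \left(1 - -4\right) 8 + 25 = \left(1 + 4\right) 8 + 25 = 5 \cdot 8 + 25 = 40 + 25 = 65$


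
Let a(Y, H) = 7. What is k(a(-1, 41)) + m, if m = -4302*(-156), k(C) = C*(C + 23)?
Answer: 671322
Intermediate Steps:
k(C) = C*(23 + C)
m = 671112
k(a(-1, 41)) + m = 7*(23 + 7) + 671112 = 7*30 + 671112 = 210 + 671112 = 671322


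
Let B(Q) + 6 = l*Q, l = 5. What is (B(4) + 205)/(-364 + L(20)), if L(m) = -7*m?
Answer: -73/168 ≈ -0.43452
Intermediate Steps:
B(Q) = -6 + 5*Q
(B(4) + 205)/(-364 + L(20)) = ((-6 + 5*4) + 205)/(-364 - 7*20) = ((-6 + 20) + 205)/(-364 - 140) = (14 + 205)/(-504) = 219*(-1/504) = -73/168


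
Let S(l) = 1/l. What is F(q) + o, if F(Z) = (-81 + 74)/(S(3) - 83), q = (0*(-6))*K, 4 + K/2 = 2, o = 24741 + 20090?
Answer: 11118109/248 ≈ 44831.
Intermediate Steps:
o = 44831
K = -4 (K = -8 + 2*2 = -8 + 4 = -4)
q = 0 (q = (0*(-6))*(-4) = 0*(-4) = 0)
F(Z) = 21/248 (F(Z) = (-81 + 74)/(1/3 - 83) = -7/(1/3 - 83) = -7/(-248/3) = -7*(-3/248) = 21/248)
F(q) + o = 21/248 + 44831 = 11118109/248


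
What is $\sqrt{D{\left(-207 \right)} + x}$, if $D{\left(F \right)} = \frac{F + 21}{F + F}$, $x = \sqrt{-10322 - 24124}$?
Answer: $\frac{\sqrt{2139 + 4761 i \sqrt{34446}}}{69} \approx 9.6449 + 9.6215 i$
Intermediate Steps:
$x = i \sqrt{34446}$ ($x = \sqrt{-34446} = i \sqrt{34446} \approx 185.6 i$)
$D{\left(F \right)} = \frac{21 + F}{2 F}$
$\sqrt{D{\left(-207 \right)} + x} = \sqrt{\frac{21 - 207}{2 \left(-207\right)} + i \sqrt{34446}} = \sqrt{\frac{1}{2} \left(- \frac{1}{207}\right) \left(-186\right) + i \sqrt{34446}} = \sqrt{\frac{31}{69} + i \sqrt{34446}}$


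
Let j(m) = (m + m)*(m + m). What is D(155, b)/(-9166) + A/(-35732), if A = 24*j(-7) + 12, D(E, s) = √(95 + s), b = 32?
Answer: -1179/8933 - √127/9166 ≈ -0.13321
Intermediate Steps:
j(m) = 4*m² (j(m) = (2*m)*(2*m) = 4*m²)
A = 4716 (A = 24*(4*(-7)²) + 12 = 24*(4*49) + 12 = 24*196 + 12 = 4704 + 12 = 4716)
D(155, b)/(-9166) + A/(-35732) = √(95 + 32)/(-9166) + 4716/(-35732) = √127*(-1/9166) + 4716*(-1/35732) = -√127/9166 - 1179/8933 = -1179/8933 - √127/9166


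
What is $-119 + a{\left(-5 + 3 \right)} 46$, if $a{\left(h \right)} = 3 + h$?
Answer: $-73$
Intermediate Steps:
$-119 + a{\left(-5 + 3 \right)} 46 = -119 + \left(3 + \left(-5 + 3\right)\right) 46 = -119 + \left(3 - 2\right) 46 = -119 + 1 \cdot 46 = -119 + 46 = -73$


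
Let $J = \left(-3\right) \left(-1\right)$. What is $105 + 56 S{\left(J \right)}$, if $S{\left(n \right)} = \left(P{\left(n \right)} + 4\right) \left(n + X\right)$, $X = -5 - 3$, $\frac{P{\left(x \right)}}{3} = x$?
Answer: $-3535$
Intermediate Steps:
$P{\left(x \right)} = 3 x$
$X = -8$ ($X = -5 - 3 = -8$)
$J = 3$
$S{\left(n \right)} = \left(-8 + n\right) \left(4 + 3 n\right)$ ($S{\left(n \right)} = \left(3 n + 4\right) \left(n - 8\right) = \left(4 + 3 n\right) \left(-8 + n\right) = \left(-8 + n\right) \left(4 + 3 n\right)$)
$105 + 56 S{\left(J \right)} = 105 + 56 \left(-32 - 60 + 3 \cdot 3^{2}\right) = 105 + 56 \left(-32 - 60 + 3 \cdot 9\right) = 105 + 56 \left(-32 - 60 + 27\right) = 105 + 56 \left(-65\right) = 105 - 3640 = -3535$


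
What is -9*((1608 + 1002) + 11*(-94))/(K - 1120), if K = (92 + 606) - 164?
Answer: 7092/293 ≈ 24.205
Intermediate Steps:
K = 534 (K = 698 - 164 = 534)
-9*((1608 + 1002) + 11*(-94))/(K - 1120) = -9*((1608 + 1002) + 11*(-94))/(534 - 1120) = -9*(2610 - 1034)/(-586) = -14184*(-1)/586 = -9*(-788/293) = 7092/293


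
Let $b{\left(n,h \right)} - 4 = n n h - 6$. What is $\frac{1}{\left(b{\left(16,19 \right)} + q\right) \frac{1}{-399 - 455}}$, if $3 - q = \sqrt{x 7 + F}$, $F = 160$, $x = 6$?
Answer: $- \frac{4154710}{23668023} - \frac{854 \sqrt{202}}{23668023} \approx -0.17605$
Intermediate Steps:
$b{\left(n,h \right)} = -2 + h n^{2}$ ($b{\left(n,h \right)} = 4 + \left(n n h - 6\right) = 4 + \left(n^{2} h - 6\right) = 4 + \left(h n^{2} - 6\right) = 4 + \left(-6 + h n^{2}\right) = -2 + h n^{2}$)
$q = 3 - \sqrt{202}$ ($q = 3 - \sqrt{6 \cdot 7 + 160} = 3 - \sqrt{42 + 160} = 3 - \sqrt{202} \approx -11.213$)
$\frac{1}{\left(b{\left(16,19 \right)} + q\right) \frac{1}{-399 - 455}} = \frac{1}{\left(\left(-2 + 19 \cdot 16^{2}\right) + \left(3 - \sqrt{202}\right)\right) \frac{1}{-399 - 455}} = \frac{1}{\left(\left(-2 + 19 \cdot 256\right) + \left(3 - \sqrt{202}\right)\right) \frac{1}{-854}} = \frac{1}{\left(\left(-2 + 4864\right) + \left(3 - \sqrt{202}\right)\right) \left(- \frac{1}{854}\right)} = \frac{1}{\left(4862 + \left(3 - \sqrt{202}\right)\right) \left(- \frac{1}{854}\right)} = \frac{1}{\left(4865 - \sqrt{202}\right) \left(- \frac{1}{854}\right)} = \frac{1}{- \frac{695}{122} + \frac{\sqrt{202}}{854}}$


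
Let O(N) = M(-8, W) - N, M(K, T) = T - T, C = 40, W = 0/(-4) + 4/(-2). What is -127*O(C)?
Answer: 5080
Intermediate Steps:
W = -2 (W = 0*(-¼) + 4*(-½) = 0 - 2 = -2)
M(K, T) = 0
O(N) = -N (O(N) = 0 - N = -N)
-127*O(C) = -(-127)*40 = -127*(-40) = 5080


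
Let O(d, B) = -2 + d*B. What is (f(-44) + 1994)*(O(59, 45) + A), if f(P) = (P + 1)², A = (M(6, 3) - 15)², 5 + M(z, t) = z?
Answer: 10948707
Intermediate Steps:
M(z, t) = -5 + z
O(d, B) = -2 + B*d
A = 196 (A = ((-5 + 6) - 15)² = (1 - 15)² = (-14)² = 196)
f(P) = (1 + P)²
(f(-44) + 1994)*(O(59, 45) + A) = ((1 - 44)² + 1994)*((-2 + 45*59) + 196) = ((-43)² + 1994)*((-2 + 2655) + 196) = (1849 + 1994)*(2653 + 196) = 3843*2849 = 10948707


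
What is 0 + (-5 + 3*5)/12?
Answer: ⅚ ≈ 0.83333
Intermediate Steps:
0 + (-5 + 3*5)/12 = 0 + (-5 + 15)/12 = 0 + (1/12)*10 = 0 + ⅚ = ⅚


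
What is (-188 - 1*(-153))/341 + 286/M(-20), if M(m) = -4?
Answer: -48833/682 ≈ -71.603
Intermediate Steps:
(-188 - 1*(-153))/341 + 286/M(-20) = (-188 - 1*(-153))/341 + 286/(-4) = (-188 + 153)*(1/341) + 286*(-1/4) = -35*1/341 - 143/2 = -35/341 - 143/2 = -48833/682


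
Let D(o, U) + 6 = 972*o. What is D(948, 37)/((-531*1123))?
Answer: -307150/198771 ≈ -1.5452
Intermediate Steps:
D(o, U) = -6 + 972*o
D(948, 37)/((-531*1123)) = (-6 + 972*948)/((-531*1123)) = (-6 + 921456)/(-596313) = 921450*(-1/596313) = -307150/198771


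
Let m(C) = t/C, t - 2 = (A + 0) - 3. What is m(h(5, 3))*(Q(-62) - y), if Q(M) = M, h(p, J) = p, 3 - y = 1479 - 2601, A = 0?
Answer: 1187/5 ≈ 237.40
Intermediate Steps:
y = 1125 (y = 3 - (1479 - 2601) = 3 - 1*(-1122) = 3 + 1122 = 1125)
t = -1 (t = 2 + ((0 + 0) - 3) = 2 + (0 - 3) = 2 - 3 = -1)
m(C) = -1/C
m(h(5, 3))*(Q(-62) - y) = (-1/5)*(-62 - 1*1125) = (-1*⅕)*(-62 - 1125) = -⅕*(-1187) = 1187/5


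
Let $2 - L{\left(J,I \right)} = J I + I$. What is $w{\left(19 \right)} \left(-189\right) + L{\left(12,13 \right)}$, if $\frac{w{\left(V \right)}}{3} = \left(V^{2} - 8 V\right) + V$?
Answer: $-129443$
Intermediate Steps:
$L{\left(J,I \right)} = 2 - I - I J$ ($L{\left(J,I \right)} = 2 - \left(J I + I\right) = 2 - \left(I J + I\right) = 2 - \left(I + I J\right) = 2 - I - I J$)
$w{\left(V \right)} = - 21 V + 3 V^{2}$ ($w{\left(V \right)} = 3 \left(\left(V^{2} - 8 V\right) + V\right) = 3 \left(V^{2} - 7 V\right) = - 21 V + 3 V^{2}$)
$w{\left(19 \right)} \left(-189\right) + L{\left(12,13 \right)} = 3 \cdot 19 \left(-7 + 19\right) \left(-189\right) - \left(11 + 156\right) = 3 \cdot 19 \cdot 12 \left(-189\right) - 167 = 684 \left(-189\right) - 167 = -129276 - 167 = -129443$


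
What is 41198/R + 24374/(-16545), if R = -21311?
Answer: -1201055224/352590495 ≈ -3.4064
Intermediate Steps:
41198/R + 24374/(-16545) = 41198/(-21311) + 24374/(-16545) = 41198*(-1/21311) + 24374*(-1/16545) = -41198/21311 - 24374/16545 = -1201055224/352590495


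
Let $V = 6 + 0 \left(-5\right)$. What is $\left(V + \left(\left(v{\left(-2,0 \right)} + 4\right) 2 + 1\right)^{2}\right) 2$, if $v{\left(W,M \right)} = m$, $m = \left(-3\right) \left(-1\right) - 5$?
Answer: $62$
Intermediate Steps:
$m = -2$ ($m = 3 - 5 = -2$)
$v{\left(W,M \right)} = -2$
$V = 6$ ($V = 6 + 0 = 6$)
$\left(V + \left(\left(v{\left(-2,0 \right)} + 4\right) 2 + 1\right)^{2}\right) 2 = \left(6 + \left(\left(-2 + 4\right) 2 + 1\right)^{2}\right) 2 = \left(6 + \left(2 \cdot 2 + 1\right)^{2}\right) 2 = \left(6 + \left(4 + 1\right)^{2}\right) 2 = \left(6 + 5^{2}\right) 2 = \left(6 + 25\right) 2 = 31 \cdot 2 = 62$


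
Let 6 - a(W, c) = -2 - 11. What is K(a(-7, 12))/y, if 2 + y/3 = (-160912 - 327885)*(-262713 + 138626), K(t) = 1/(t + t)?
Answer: 1/6914482280418 ≈ 1.4462e-13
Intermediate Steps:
a(W, c) = 19 (a(W, c) = 6 - (-2 - 11) = 6 - 1*(-13) = 6 + 13 = 19)
K(t) = 1/(2*t)
y = 181960060011 (y = -6 + 3*((-160912 - 327885)*(-262713 + 138626)) = -6 + 3*(-488797*(-124087)) = -6 + 3*60653353339 = -6 + 181960060017 = 181960060011)
K(a(-7, 12))/y = ((½)/19)/181960060011 = ((½)*(1/19))*(1/181960060011) = (1/38)*(1/181960060011) = 1/6914482280418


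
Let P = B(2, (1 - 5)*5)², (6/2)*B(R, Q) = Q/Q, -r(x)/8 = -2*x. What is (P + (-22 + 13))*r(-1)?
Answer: 1280/9 ≈ 142.22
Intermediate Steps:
r(x) = 16*x (r(x) = -(-16)*x = 16*x)
B(R, Q) = ⅓ (B(R, Q) = (Q/Q)/3 = (⅓)*1 = ⅓)
P = ⅑ (P = (⅓)² = ⅑ ≈ 0.11111)
(P + (-22 + 13))*r(-1) = (⅑ + (-22 + 13))*(16*(-1)) = (⅑ - 9)*(-16) = -80/9*(-16) = 1280/9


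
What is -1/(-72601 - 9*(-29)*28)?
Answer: 1/65293 ≈ 1.5316e-5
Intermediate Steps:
-1/(-72601 - 9*(-29)*28) = -1/(-72601 + 261*28) = -1/(-72601 + 7308) = -1/(-65293) = -1*(-1/65293) = 1/65293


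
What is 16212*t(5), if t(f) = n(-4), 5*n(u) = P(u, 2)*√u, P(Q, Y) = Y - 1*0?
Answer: 64848*I/5 ≈ 12970.0*I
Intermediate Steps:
P(Q, Y) = Y (P(Q, Y) = Y + 0 = Y)
n(u) = 2*√u/5 (n(u) = (2*√u)/5 = 2*√u/5)
t(f) = 4*I/5 (t(f) = 2*√(-4)/5 = 2*(2*I)/5 = 4*I/5)
16212*t(5) = 16212*(4*I/5) = 64848*I/5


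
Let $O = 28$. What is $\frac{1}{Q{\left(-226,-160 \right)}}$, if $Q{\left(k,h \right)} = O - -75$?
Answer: $\frac{1}{103} \approx 0.0097087$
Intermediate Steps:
$Q{\left(k,h \right)} = 103$ ($Q{\left(k,h \right)} = 28 - -75 = 28 + 75 = 103$)
$\frac{1}{Q{\left(-226,-160 \right)}} = \frac{1}{103}$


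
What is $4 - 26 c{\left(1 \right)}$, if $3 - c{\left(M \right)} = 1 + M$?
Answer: $-22$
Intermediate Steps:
$c{\left(M \right)} = 2 - M$ ($c{\left(M \right)} = 3 - \left(1 + M\right) = 2 - M$)
$4 - 26 c{\left(1 \right)} = 4 - 26 \left(2 - 1\right) = 4 - 26 = -22$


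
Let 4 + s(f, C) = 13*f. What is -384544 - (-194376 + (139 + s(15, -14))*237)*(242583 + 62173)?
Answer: 35401900952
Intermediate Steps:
s(f, C) = -4 + 13*f
-384544 - (-194376 + (139 + s(15, -14))*237)*(242583 + 62173) = -384544 - (-194376 + (139 + (-4 + 13*15))*237)*(242583 + 62173) = -384544 - (-194376 + (139 + (-4 + 195))*237)*304756 = -384544 - (-194376 + (139 + 191)*237)*304756 = -384544 - (-194376 + 330*237)*304756 = -384544 - (-194376 + 78210)*304756 = -384544 - (-116166)*304756 = -384544 - 1*(-35402285496) = -384544 + 35402285496 = 35401900952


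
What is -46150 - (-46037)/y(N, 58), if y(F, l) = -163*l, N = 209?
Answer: -436348137/9454 ≈ -46155.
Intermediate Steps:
-46150 - (-46037)/y(N, 58) = -46150 - (-46037)/((-163*58)) = -46150 - (-46037)/(-9454) = -46150 - (-46037)*(-1)/9454 = -46150 - 1*46037/9454 = -46150 - 46037/9454 = -436348137/9454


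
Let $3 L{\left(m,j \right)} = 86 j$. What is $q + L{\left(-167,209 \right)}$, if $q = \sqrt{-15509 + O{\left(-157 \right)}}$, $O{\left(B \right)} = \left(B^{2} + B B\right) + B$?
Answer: $\frac{17974}{3} + 4 \sqrt{2102} \approx 6174.7$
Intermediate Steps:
$L{\left(m,j \right)} = \frac{86 j}{3}$
$O{\left(B \right)} = B + 2 B^{2}$ ($O{\left(B \right)} = \left(B^{2} + B^{2}\right) + B = 2 B^{2} + B = B + 2 B^{2}$)
$q = 4 \sqrt{2102}$ ($q = \sqrt{-15509 - 157 \left(1 + 2 \left(-157\right)\right)} = \sqrt{-15509 - 157 \left(1 - 314\right)} = \sqrt{-15509 - -49141} = \sqrt{-15509 + 49141} = \sqrt{33632} = 4 \sqrt{2102} \approx 183.39$)
$q + L{\left(-167,209 \right)} = 4 \sqrt{2102} + \frac{86}{3} \cdot 209 = 4 \sqrt{2102} + \frac{17974}{3} = \frac{17974}{3} + 4 \sqrt{2102}$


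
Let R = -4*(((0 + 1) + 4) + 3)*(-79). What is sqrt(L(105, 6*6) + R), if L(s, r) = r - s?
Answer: sqrt(2459) ≈ 49.588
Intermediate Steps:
R = 2528 (R = -4*((1 + 4) + 3)*(-79) = -4*(5 + 3)*(-79) = -4*8*(-79) = -32*(-79) = 2528)
sqrt(L(105, 6*6) + R) = sqrt((6*6 - 1*105) + 2528) = sqrt((36 - 105) + 2528) = sqrt(-69 + 2528) = sqrt(2459)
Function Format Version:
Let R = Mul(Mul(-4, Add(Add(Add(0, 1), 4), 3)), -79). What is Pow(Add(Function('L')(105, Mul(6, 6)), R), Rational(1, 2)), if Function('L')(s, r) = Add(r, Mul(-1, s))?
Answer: Pow(2459, Rational(1, 2)) ≈ 49.588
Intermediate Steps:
R = 2528 (R = Mul(Mul(-4, Add(Add(1, 4), 3)), -79) = Mul(Mul(-4, Add(5, 3)), -79) = Mul(Mul(-4, 8), -79) = Mul(-32, -79) = 2528)
Pow(Add(Function('L')(105, Mul(6, 6)), R), Rational(1, 2)) = Pow(Add(Add(Mul(6, 6), Mul(-1, 105)), 2528), Rational(1, 2)) = Pow(Add(Add(36, -105), 2528), Rational(1, 2)) = Pow(Add(-69, 2528), Rational(1, 2)) = Pow(2459, Rational(1, 2))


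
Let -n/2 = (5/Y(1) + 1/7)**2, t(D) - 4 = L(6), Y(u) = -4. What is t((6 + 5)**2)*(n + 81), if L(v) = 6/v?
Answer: 153955/392 ≈ 392.74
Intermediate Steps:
t(D) = 5 (t(D) = 4 + 6/6 = 4 + 6*(1/6) = 4 + 1 = 5)
n = -961/392 (n = -2*(5/(-4) + 1/7)**2 = -2*(5*(-1/4) + 1*(1/7))**2 = -2*(-5/4 + 1/7)**2 = -2*(-31/28)**2 = -2*961/784 = -961/392 ≈ -2.4515)
t((6 + 5)**2)*(n + 81) = 5*(-961/392 + 81) = 5*(30791/392) = 153955/392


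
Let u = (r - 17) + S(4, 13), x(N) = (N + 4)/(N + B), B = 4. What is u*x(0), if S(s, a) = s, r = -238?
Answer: -251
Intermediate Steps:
x(N) = 1 (x(N) = (N + 4)/(N + 4) = (4 + N)/(4 + N) = 1)
u = -251 (u = (-238 - 17) + 4 = -255 + 4 = -251)
u*x(0) = -251*1 = -251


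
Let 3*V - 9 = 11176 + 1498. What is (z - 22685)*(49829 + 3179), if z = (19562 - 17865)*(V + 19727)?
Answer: 6460888190224/3 ≈ 2.1536e+12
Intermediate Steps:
V = 12683/3 (V = 3 + (11176 + 1498)/3 = 3 + (1/3)*12674 = 3 + 12674/3 = 12683/3 ≈ 4227.7)
z = 121953208/3 (z = (19562 - 17865)*(12683/3 + 19727) = 1697*(71864/3) = 121953208/3 ≈ 4.0651e+7)
(z - 22685)*(49829 + 3179) = (121953208/3 - 22685)*(49829 + 3179) = (121885153/3)*53008 = 6460888190224/3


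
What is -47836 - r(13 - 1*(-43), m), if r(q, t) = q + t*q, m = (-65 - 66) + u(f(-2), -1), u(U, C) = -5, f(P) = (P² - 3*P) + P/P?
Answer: -40276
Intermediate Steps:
f(P) = 1 + P² - 3*P (f(P) = (P² - 3*P) + 1 = 1 + P² - 3*P)
m = -136 (m = (-65 - 66) - 5 = -131 - 5 = -136)
r(q, t) = q + q*t
-47836 - r(13 - 1*(-43), m) = -47836 - (13 - 1*(-43))*(1 - 136) = -47836 - (13 + 43)*(-135) = -47836 - 56*(-135) = -47836 - 1*(-7560) = -47836 + 7560 = -40276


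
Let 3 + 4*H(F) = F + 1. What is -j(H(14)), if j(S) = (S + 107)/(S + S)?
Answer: -55/3 ≈ -18.333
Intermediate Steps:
H(F) = -1/2 + F/4 (H(F) = -3/4 + (F + 1)/4 = -3/4 + (1 + F)/4 = -3/4 + (1/4 + F/4) = -1/2 + F/4)
j(S) = (107 + S)/(2*S) (j(S) = (107 + S)/((2*S)) = (107 + S)*(1/(2*S)) = (107 + S)/(2*S))
-j(H(14)) = -(107 + (-1/2 + (1/4)*14))/(2*(-1/2 + (1/4)*14)) = -(107 + (-1/2 + 7/2))/(2*(-1/2 + 7/2)) = -(107 + 3)/(2*3) = -110/(2*3) = -1*55/3 = -55/3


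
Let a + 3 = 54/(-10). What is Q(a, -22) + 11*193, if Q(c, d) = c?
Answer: 10573/5 ≈ 2114.6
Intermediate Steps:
a = -42/5 (a = -3 + 54/(-10) = -3 + 54*(-⅒) = -3 - 27/5 = -42/5 ≈ -8.4000)
Q(a, -22) + 11*193 = -42/5 + 11*193 = -42/5 + 2123 = 10573/5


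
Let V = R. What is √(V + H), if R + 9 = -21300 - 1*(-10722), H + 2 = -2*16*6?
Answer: I*√10781 ≈ 103.83*I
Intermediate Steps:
H = -194 (H = -2 - 2*16*6 = -2 - 32*6 = -2 - 192 = -194)
R = -10587 (R = -9 + (-21300 - 1*(-10722)) = -9 + (-21300 + 10722) = -9 - 10578 = -10587)
V = -10587
√(V + H) = √(-10587 - 194) = √(-10781) = I*√10781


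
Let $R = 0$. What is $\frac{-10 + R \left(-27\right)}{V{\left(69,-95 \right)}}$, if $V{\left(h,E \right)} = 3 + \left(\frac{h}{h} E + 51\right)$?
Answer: $\frac{10}{41} \approx 0.2439$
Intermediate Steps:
$V{\left(h,E \right)} = 54 + E$ ($V{\left(h,E \right)} = 3 + \left(1 E + 51\right) = 3 + \left(E + 51\right) = 3 + \left(51 + E\right) = 54 + E$)
$\frac{-10 + R \left(-27\right)}{V{\left(69,-95 \right)}} = \frac{-10 + 0 \left(-27\right)}{54 - 95} = \frac{-10 + 0}{-41} = \left(-10\right) \left(- \frac{1}{41}\right) = \frac{10}{41}$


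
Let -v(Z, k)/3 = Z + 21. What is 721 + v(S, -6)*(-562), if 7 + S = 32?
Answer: 78277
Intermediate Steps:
S = 25 (S = -7 + 32 = 25)
v(Z, k) = -63 - 3*Z (v(Z, k) = -3*(Z + 21) = -3*(21 + Z) = -63 - 3*Z)
721 + v(S, -6)*(-562) = 721 + (-63 - 3*25)*(-562) = 721 + (-63 - 75)*(-562) = 721 - 138*(-562) = 721 + 77556 = 78277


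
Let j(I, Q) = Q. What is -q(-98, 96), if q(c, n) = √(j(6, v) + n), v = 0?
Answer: -4*√6 ≈ -9.7980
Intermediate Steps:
q(c, n) = √n (q(c, n) = √(0 + n) = √n)
-q(-98, 96) = -√96 = -4*√6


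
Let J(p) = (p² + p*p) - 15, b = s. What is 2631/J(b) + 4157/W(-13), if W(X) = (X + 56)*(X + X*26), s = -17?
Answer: 37369292/8497359 ≈ 4.3978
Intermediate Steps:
b = -17
J(p) = -15 + 2*p² (J(p) = (p² + p²) - 15 = 2*p² - 15 = -15 + 2*p²)
W(X) = 27*X*(56 + X) (W(X) = (56 + X)*(X + 26*X) = (56 + X)*(27*X) = 27*X*(56 + X))
2631/J(b) + 4157/W(-13) = 2631/(-15 + 2*(-17)²) + 4157/((27*(-13)*(56 - 13))) = 2631/(-15 + 2*289) + 4157/((27*(-13)*43)) = 2631/(-15 + 578) + 4157/(-15093) = 2631/563 + 4157*(-1/15093) = 2631*(1/563) - 4157/15093 = 2631/563 - 4157/15093 = 37369292/8497359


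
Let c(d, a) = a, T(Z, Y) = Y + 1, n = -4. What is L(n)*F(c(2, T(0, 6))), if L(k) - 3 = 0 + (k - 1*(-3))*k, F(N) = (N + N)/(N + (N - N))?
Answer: 14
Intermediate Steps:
T(Z, Y) = 1 + Y
F(N) = 2 (F(N) = (2*N)/(N + 0) = (2*N)/N = 2)
L(k) = 3 + k*(3 + k) (L(k) = 3 + (0 + (k - 1*(-3))*k) = 3 + (0 + (k + 3)*k) = 3 + (0 + (3 + k)*k) = 3 + (0 + k*(3 + k)) = 3 + k*(3 + k))
L(n)*F(c(2, T(0, 6))) = (3 + (-4)² + 3*(-4))*2 = (3 + 16 - 12)*2 = 7*2 = 14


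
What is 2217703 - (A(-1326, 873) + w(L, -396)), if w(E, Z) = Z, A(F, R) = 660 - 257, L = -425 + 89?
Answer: 2217696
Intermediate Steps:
L = -336
A(F, R) = 403
2217703 - (A(-1326, 873) + w(L, -396)) = 2217703 - (403 - 396) = 2217703 - 1*7 = 2217703 - 7 = 2217696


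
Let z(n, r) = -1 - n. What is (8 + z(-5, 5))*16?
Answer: 192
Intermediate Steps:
(8 + z(-5, 5))*16 = (8 + (-1 - 1*(-5)))*16 = (8 + (-1 + 5))*16 = (8 + 4)*16 = 12*16 = 192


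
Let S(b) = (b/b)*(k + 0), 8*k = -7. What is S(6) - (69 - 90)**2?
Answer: -3535/8 ≈ -441.88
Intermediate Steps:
k = -7/8 (k = (1/8)*(-7) = -7/8 ≈ -0.87500)
S(b) = -7/8 (S(b) = (b/b)*(-7/8 + 0) = 1*(-7/8) = -7/8)
S(6) - (69 - 90)**2 = -7/8 - (69 - 90)**2 = -7/8 - 1*(-21)**2 = -7/8 - 1*441 = -7/8 - 441 = -3535/8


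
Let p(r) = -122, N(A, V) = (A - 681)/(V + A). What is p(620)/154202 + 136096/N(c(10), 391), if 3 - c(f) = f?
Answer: -251835307327/3315343 ≈ -75961.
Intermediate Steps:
c(f) = 3 - f
N(A, V) = (-681 + A)/(A + V)
p(620)/154202 + 136096/N(c(10), 391) = -122/154202 + 136096/(((-681 + (3 - 1*10))/((3 - 1*10) + 391))) = -122*1/154202 + 136096/(((-681 + (3 - 10))/((3 - 10) + 391))) = -61/77101 + 136096/(((-681 - 7)/(-7 + 391))) = -61/77101 + 136096/((-688/384)) = -61/77101 + 136096/(((1/384)*(-688))) = -61/77101 + 136096/(-43/24) = -61/77101 + 136096*(-24/43) = -61/77101 - 3266304/43 = -251835307327/3315343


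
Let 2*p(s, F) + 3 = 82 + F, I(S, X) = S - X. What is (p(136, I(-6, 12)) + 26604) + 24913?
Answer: 103095/2 ≈ 51548.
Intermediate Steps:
p(s, F) = 79/2 + F/2 (p(s, F) = -3/2 + (82 + F)/2 = -3/2 + (41 + F/2) = 79/2 + F/2)
(p(136, I(-6, 12)) + 26604) + 24913 = ((79/2 + (-6 - 1*12)/2) + 26604) + 24913 = ((79/2 + (-6 - 12)/2) + 26604) + 24913 = ((79/2 + (½)*(-18)) + 26604) + 24913 = ((79/2 - 9) + 26604) + 24913 = (61/2 + 26604) + 24913 = 53269/2 + 24913 = 103095/2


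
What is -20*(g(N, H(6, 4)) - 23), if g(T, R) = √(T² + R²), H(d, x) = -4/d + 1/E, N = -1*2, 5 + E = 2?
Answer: 460 - 20*√5 ≈ 415.28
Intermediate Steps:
E = -3 (E = -5 + 2 = -3)
N = -2
H(d, x) = -⅓ - 4/d (H(d, x) = -4/d + 1/(-3) = -4/d + 1*(-⅓) = -4/d - ⅓ = -⅓ - 4/d)
g(T, R) = √(R² + T²)
-20*(g(N, H(6, 4)) - 23) = -20*(√(((⅓)*(-12 - 1*6)/6)² + (-2)²) - 23) = -20*(√(((⅓)*(⅙)*(-12 - 6))² + 4) - 23) = -20*(√(((⅓)*(⅙)*(-18))² + 4) - 23) = -20*(√((-1)² + 4) - 23) = -20*(√(1 + 4) - 23) = -20*(√5 - 23) = -20*(-23 + √5) = 460 - 20*√5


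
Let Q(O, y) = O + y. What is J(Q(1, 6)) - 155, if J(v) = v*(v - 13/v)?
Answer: -119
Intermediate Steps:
J(Q(1, 6)) - 155 = (-13 + (1 + 6)**2) - 155 = (-13 + 7**2) - 155 = (-13 + 49) - 155 = 36 - 155 = -119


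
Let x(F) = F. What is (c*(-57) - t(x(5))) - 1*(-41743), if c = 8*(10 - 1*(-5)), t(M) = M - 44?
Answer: 34942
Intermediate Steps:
t(M) = -44 + M
c = 120 (c = 8*(10 + 5) = 8*15 = 120)
(c*(-57) - t(x(5))) - 1*(-41743) = (120*(-57) - (-44 + 5)) - 1*(-41743) = (-6840 - 1*(-39)) + 41743 = (-6840 + 39) + 41743 = -6801 + 41743 = 34942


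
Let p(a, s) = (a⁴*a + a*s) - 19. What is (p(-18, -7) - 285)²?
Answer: 3571139944516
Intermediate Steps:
p(a, s) = -19 + a⁵ + a*s (p(a, s) = (a⁵ + a*s) - 19 = -19 + a⁵ + a*s)
(p(-18, -7) - 285)² = ((-19 + (-18)⁵ - 18*(-7)) - 285)² = ((-19 - 1889568 + 126) - 285)² = (-1889461 - 285)² = (-1889746)² = 3571139944516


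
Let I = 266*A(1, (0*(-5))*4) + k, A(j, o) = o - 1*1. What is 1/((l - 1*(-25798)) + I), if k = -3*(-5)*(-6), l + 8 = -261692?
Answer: -1/236258 ≈ -4.2327e-6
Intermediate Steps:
l = -261700 (l = -8 - 261692 = -261700)
A(j, o) = -1 + o (A(j, o) = o - 1 = -1 + o)
k = -90 (k = 15*(-6) = -90)
I = -356 (I = 266*(-1 + (0*(-5))*4) - 90 = 266*(-1 + 0*4) - 90 = 266*(-1 + 0) - 90 = 266*(-1) - 90 = -266 - 90 = -356)
1/((l - 1*(-25798)) + I) = 1/((-261700 - 1*(-25798)) - 356) = 1/((-261700 + 25798) - 356) = 1/(-235902 - 356) = 1/(-236258) = -1/236258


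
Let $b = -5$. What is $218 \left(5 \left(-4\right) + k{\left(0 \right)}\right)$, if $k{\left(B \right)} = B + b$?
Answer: $-5450$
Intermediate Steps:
$k{\left(B \right)} = -5 + B$ ($k{\left(B \right)} = B - 5 = -5 + B$)
$218 \left(5 \left(-4\right) + k{\left(0 \right)}\right) = 218 \left(5 \left(-4\right) + \left(-5 + 0\right)\right) = 218 \left(-20 - 5\right) = 218 \left(-25\right) = -5450$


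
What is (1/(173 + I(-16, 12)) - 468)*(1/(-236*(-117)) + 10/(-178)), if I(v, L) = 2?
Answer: 11299686929/430056900 ≈ 26.275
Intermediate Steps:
(1/(173 + I(-16, 12)) - 468)*(1/(-236*(-117)) + 10/(-178)) = (1/(173 + 2) - 468)*(1/(-236*(-117)) + 10/(-178)) = (1/175 - 468)*(-1/236*(-1/117) + 10*(-1/178)) = (1/175 - 468)*(1/27612 - 5/89) = -81899/175*(-137971/2457468) = 11299686929/430056900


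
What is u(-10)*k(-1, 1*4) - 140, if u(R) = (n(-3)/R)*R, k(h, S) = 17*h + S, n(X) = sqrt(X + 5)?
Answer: -140 - 13*sqrt(2) ≈ -158.38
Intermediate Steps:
n(X) = sqrt(5 + X)
k(h, S) = S + 17*h
u(R) = sqrt(2) (u(R) = (sqrt(5 - 3)/R)*R = (sqrt(2)/R)*R = sqrt(2))
u(-10)*k(-1, 1*4) - 140 = sqrt(2)*(1*4 + 17*(-1)) - 140 = sqrt(2)*(4 - 17) - 140 = sqrt(2)*(-13) - 140 = -13*sqrt(2) - 140 = -140 - 13*sqrt(2)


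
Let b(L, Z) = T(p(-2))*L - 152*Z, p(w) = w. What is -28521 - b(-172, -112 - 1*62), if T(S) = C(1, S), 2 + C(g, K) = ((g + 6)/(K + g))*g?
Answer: -56517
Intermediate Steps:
C(g, K) = -2 + g*(6 + g)/(K + g) (C(g, K) = -2 + ((g + 6)/(K + g))*g = -2 + ((6 + g)/(K + g))*g = -2 + g*(6 + g)/(K + g))
T(S) = (5 - 2*S)/(1 + S) (T(S) = (1² - 2*S + 4*1)/(S + 1) = (1 - 2*S + 4)/(1 + S) = (5 - 2*S)/(1 + S))
b(L, Z) = -152*Z - 9*L (b(L, Z) = ((5 - 2*(-2))/(1 - 2))*L - 152*Z = ((5 + 4)/(-1))*L - 152*Z = (-1*9)*L - 152*Z = -9*L - 152*Z = -152*Z - 9*L)
-28521 - b(-172, -112 - 1*62) = -28521 - (-152*(-112 - 1*62) - 9*(-172)) = -28521 - (-152*(-112 - 62) + 1548) = -28521 - (-152*(-174) + 1548) = -28521 - (26448 + 1548) = -28521 - 1*27996 = -28521 - 27996 = -56517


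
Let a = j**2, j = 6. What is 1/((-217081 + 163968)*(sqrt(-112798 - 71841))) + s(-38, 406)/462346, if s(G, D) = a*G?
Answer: -36/12167 + I*sqrt(184639)/9806731207 ≈ -0.0029588 + 4.3816e-8*I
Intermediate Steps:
a = 36 (a = 6**2 = 36)
s(G, D) = 36*G
1/((-217081 + 163968)*(sqrt(-112798 - 71841))) + s(-38, 406)/462346 = 1/((-217081 + 163968)*(sqrt(-112798 - 71841))) + (36*(-38))/462346 = 1/((-53113)*(sqrt(-184639))) - 1368*1/462346 = -(-I*sqrt(184639)/184639)/53113 - 36/12167 = -(-1)*I*sqrt(184639)/9806731207 - 36/12167 = I*sqrt(184639)/9806731207 - 36/12167 = -36/12167 + I*sqrt(184639)/9806731207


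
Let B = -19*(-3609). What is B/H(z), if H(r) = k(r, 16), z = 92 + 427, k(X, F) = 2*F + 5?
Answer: 68571/37 ≈ 1853.3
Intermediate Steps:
B = 68571
k(X, F) = 5 + 2*F
z = 519
H(r) = 37 (H(r) = 5 + 2*16 = 5 + 32 = 37)
B/H(z) = 68571/37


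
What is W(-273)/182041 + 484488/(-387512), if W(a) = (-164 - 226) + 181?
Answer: -11034708752/8817883999 ≈ -1.2514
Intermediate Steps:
W(a) = -209 (W(a) = -390 + 181 = -209)
W(-273)/182041 + 484488/(-387512) = -209/182041 + 484488/(-387512) = -209*1/182041 + 484488*(-1/387512) = -209/182041 - 60561/48439 = -11034708752/8817883999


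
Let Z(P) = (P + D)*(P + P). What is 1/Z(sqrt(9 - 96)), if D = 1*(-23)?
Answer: -1/1232 + 23*I*sqrt(87)/107184 ≈ -0.00081169 + 0.0020015*I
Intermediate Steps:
D = -23
Z(P) = 2*P*(-23 + P) (Z(P) = (P - 23)*(P + P) = (-23 + P)*(2*P) = 2*P*(-23 + P))
1/Z(sqrt(9 - 96)) = 1/(2*sqrt(9 - 96)*(-23 + sqrt(9 - 96))) = 1/(2*sqrt(-87)*(-23 + sqrt(-87))) = 1/(2*(I*sqrt(87))*(-23 + I*sqrt(87))) = 1/(2*I*sqrt(87)*(-23 + I*sqrt(87))) = -I*sqrt(87)/(174*(-23 + I*sqrt(87)))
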